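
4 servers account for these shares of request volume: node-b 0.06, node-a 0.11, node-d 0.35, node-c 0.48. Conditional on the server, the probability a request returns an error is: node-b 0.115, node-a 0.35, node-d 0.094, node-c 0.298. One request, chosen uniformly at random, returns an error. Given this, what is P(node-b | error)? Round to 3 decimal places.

By Bayes' rule, posterior ∝ prior × likelihood:
  node-b: 0.06 × 0.115 = 0.0069
  node-a: 0.11 × 0.35 = 0.0385
  node-d: 0.35 × 0.094 = 0.0329
  node-c: 0.48 × 0.298 = 0.14304
Sum = 0.22134.
P(node-b | evidence) = 0.0069 / 0.22134 ≈ 0.031.

0.031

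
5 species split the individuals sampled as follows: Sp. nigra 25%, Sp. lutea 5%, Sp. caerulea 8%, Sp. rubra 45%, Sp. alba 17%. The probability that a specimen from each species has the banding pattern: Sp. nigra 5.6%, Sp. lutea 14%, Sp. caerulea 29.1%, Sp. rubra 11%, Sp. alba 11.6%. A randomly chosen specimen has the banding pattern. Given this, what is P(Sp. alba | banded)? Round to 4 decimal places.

Prior × likelihood for each hypothesis:
  Sp. nigra: 0.25 × 0.056 = 0.014
  Sp. lutea: 0.05 × 0.14 = 0.007
  Sp. caerulea: 0.08 × 0.291 = 0.02328
  Sp. rubra: 0.45 × 0.11 = 0.0495
  Sp. alba: 0.17 × 0.116 = 0.01972
Normalizing constant = 0.1135.
P(Sp. alba | evidence) = 0.01972 / 0.1135 ≈ 0.1737.

0.1737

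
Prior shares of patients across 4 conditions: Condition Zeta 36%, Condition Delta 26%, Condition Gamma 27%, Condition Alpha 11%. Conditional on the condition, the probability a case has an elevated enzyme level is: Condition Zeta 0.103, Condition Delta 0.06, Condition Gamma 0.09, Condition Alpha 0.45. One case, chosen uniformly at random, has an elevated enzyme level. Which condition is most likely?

Compute prior × likelihood for every hypothesis:
  Condition Zeta: 0.36 × 0.103 = 0.03708
  Condition Delta: 0.26 × 0.06 = 0.0156
  Condition Gamma: 0.27 × 0.09 = 0.0243
  Condition Alpha: 0.11 × 0.45 = 0.0495
Normalizing constant = 0.12648.
Largest term belongs to Condition Alpha, so Condition Alpha is most probable.

Condition Alpha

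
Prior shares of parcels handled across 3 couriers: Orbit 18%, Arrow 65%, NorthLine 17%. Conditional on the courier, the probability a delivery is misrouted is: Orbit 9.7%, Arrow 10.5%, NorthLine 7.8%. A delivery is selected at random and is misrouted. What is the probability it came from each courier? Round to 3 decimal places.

Orbit 0.176, Arrow 0.690, NorthLine 0.134

By Bayes' rule, posterior ∝ prior × likelihood:
  Orbit: 0.18 × 0.097 = 0.01746
  Arrow: 0.65 × 0.105 = 0.06825
  NorthLine: 0.17 × 0.078 = 0.01326
Sum = 0.09897.
P(Orbit | misrouted) = 0.01746/0.09897 ≈ 0.176
P(Arrow | misrouted) = 0.06825/0.09897 ≈ 0.690
P(NorthLine | misrouted) = 0.01326/0.09897 ≈ 0.134
(Check: 0.176+0.690+0.134 = 1.000.)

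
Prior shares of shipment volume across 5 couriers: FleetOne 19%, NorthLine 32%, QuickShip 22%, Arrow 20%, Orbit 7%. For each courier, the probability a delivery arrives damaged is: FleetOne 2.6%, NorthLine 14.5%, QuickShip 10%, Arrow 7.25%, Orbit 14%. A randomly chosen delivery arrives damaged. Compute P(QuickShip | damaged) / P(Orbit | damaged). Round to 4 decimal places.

Prior × likelihood for each hypothesis:
  FleetOne: 0.19 × 0.026 = 0.00494
  NorthLine: 0.32 × 0.145 = 0.0464
  QuickShip: 0.22 × 0.1 = 0.022
  Arrow: 0.2 × 0.0725 = 0.0145
  Orbit: 0.07 × 0.14 = 0.0098
Sum = 0.09764.
The ratio is 0.022 / 0.0098 (the normalizer cancels) = 2.2449.

2.2449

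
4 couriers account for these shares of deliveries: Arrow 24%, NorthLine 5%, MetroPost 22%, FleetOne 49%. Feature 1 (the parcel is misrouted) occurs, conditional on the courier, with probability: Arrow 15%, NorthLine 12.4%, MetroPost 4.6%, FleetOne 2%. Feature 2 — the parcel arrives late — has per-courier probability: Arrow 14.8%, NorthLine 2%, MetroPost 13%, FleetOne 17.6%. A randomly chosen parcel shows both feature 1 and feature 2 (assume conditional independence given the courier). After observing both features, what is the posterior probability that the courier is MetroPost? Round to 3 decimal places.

Compute prior × likelihood for every hypothesis:
  Arrow: 0.24 × 0.15 × 0.148 = 0.005328
  NorthLine: 0.05 × 0.124 × 0.02 = 0.000124
  MetroPost: 0.22 × 0.046 × 0.13 = 0.0013156
  FleetOne: 0.49 × 0.02 × 0.176 = 0.0017248
Normalizing constant = 0.0084924.
P(MetroPost | evidence) = 0.0013156 / 0.0084924 ≈ 0.155.

0.155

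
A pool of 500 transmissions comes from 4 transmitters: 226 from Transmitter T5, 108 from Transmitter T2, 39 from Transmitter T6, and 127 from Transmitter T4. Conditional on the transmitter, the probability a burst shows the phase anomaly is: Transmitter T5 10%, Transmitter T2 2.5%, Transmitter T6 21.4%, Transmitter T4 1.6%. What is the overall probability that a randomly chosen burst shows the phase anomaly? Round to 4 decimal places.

Unnormalized posteriors (prior × likelihood):
  Transmitter T5: 0.452 × 0.1 = 0.0452
  Transmitter T2: 0.216 × 0.025 = 0.0054
  Transmitter T6: 0.078 × 0.214 = 0.016692
  Transmitter T4: 0.254 × 0.016 = 0.004064
P(anomaly) = 0.0452 + 0.0054 + 0.016692 + 0.004064 = 0.071356 → 0.0714.

0.0714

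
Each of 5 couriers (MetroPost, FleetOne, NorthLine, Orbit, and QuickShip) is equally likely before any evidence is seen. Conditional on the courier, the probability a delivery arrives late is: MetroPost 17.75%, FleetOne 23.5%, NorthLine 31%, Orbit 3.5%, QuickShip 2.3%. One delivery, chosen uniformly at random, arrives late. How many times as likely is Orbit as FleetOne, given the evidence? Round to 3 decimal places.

With a uniform prior (1/5 each), posterior ∝ likelihood:
  MetroPost: 0.1775
  FleetOne: 0.235
  NorthLine: 0.31
  Orbit: 0.035
  QuickShip: 0.023
Normalizing constant = 0.7805.
The ratio is 0.035 / 0.235 (the normalizer cancels) = 0.149.

0.149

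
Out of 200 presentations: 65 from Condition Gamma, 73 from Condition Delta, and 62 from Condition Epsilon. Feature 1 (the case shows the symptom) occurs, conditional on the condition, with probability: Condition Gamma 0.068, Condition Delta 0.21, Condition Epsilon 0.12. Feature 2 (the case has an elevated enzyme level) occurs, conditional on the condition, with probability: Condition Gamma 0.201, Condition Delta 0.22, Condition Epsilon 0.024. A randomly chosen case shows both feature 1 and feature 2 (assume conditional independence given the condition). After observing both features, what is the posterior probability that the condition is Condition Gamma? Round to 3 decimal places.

0.200

Compute prior × likelihood for every hypothesis:
  Condition Gamma: 0.325 × 0.068 × 0.201 = 0.0044421
  Condition Delta: 0.365 × 0.21 × 0.22 = 0.016863
  Condition Epsilon: 0.31 × 0.12 × 0.024 = 0.0008928
Sum = 0.0221979.
P(Condition Gamma | evidence) = 0.0044421 / 0.0221979 ≈ 0.200.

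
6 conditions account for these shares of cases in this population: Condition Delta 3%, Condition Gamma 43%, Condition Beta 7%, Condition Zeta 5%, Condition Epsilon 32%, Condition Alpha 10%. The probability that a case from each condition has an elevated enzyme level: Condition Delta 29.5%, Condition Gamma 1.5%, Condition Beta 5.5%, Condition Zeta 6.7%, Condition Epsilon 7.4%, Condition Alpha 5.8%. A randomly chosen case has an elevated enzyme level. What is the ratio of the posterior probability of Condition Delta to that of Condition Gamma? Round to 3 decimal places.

By Bayes' rule, posterior ∝ prior × likelihood:
  Condition Delta: 0.03 × 0.295 = 0.00885
  Condition Gamma: 0.43 × 0.015 = 0.00645
  Condition Beta: 0.07 × 0.055 = 0.00385
  Condition Zeta: 0.05 × 0.067 = 0.00335
  Condition Epsilon: 0.32 × 0.074 = 0.02368
  Condition Alpha: 0.1 × 0.058 = 0.0058
Normalizing constant = 0.05198.
The ratio is 0.00885 / 0.00645 (the normalizer cancels) = 1.372.

1.372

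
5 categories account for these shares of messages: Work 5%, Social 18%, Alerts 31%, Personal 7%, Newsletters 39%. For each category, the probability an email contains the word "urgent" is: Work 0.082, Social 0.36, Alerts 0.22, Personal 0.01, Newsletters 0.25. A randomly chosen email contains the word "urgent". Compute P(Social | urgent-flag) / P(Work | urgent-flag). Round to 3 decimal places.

15.805

By Bayes' rule, posterior ∝ prior × likelihood:
  Work: 0.05 × 0.082 = 0.0041
  Social: 0.18 × 0.36 = 0.0648
  Alerts: 0.31 × 0.22 = 0.0682
  Personal: 0.07 × 0.01 = 0.0007
  Newsletters: 0.39 × 0.25 = 0.0975
Sum = 0.2353.
The ratio is 0.0648 / 0.0041 (the normalizer cancels) = 15.805.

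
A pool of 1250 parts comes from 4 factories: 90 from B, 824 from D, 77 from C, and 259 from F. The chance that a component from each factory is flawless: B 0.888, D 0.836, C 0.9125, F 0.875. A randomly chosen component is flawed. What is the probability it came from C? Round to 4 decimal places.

0.0366

Taking complements, P(flawed | each) = B 0.112, D 0.164, C 0.0875, F 0.125.
Compute prior × likelihood for every hypothesis:
  B: 0.072 × 0.112 = 0.008064
  D: 0.6592 × 0.164 = 0.1081088
  C: 0.0616 × 0.0875 = 0.00539
  F: 0.2072 × 0.125 = 0.0259
Total = 0.1474628.
P(C | evidence) = 0.00539 / 0.1474628 ≈ 0.0366.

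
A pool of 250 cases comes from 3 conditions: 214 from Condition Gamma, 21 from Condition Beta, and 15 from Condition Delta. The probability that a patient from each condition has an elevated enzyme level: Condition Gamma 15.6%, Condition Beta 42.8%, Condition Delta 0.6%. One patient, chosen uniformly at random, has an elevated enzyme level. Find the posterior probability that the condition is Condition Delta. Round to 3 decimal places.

0.002

By Bayes' rule, posterior ∝ prior × likelihood:
  Condition Gamma: 0.856 × 0.156 = 0.133536
  Condition Beta: 0.084 × 0.428 = 0.035952
  Condition Delta: 0.06 × 0.006 = 0.00036
Total = 0.169848.
P(Condition Delta | evidence) = 0.00036 / 0.169848 ≈ 0.002.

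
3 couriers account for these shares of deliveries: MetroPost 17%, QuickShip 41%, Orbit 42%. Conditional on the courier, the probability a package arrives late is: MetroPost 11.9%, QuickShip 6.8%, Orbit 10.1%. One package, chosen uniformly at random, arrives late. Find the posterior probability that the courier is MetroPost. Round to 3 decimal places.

Compute prior × likelihood for every hypothesis:
  MetroPost: 0.17 × 0.119 = 0.02023
  QuickShip: 0.41 × 0.068 = 0.02788
  Orbit: 0.42 × 0.101 = 0.04242
Sum = 0.09053.
P(MetroPost | evidence) = 0.02023 / 0.09053 ≈ 0.223.

0.223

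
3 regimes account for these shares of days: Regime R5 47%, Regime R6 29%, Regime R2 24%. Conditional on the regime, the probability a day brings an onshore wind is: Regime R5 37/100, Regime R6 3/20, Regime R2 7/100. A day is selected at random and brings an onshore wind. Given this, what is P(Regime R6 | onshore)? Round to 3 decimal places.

Unnormalized posteriors (prior × likelihood):
  Regime R5: 0.47 × 0.37 = 0.1739
  Regime R6: 0.29 × 0.15 = 0.0435
  Regime R2: 0.24 × 0.07 = 0.0168
Normalizing constant = 0.2342.
P(Regime R6 | evidence) = 0.0435 / 0.2342 ≈ 0.186.

0.186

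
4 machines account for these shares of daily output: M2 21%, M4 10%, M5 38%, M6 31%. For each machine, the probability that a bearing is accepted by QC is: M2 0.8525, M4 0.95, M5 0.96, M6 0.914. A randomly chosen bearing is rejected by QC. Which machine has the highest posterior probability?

Taking complements, P(rejected | each) = M2 0.1475, M4 0.05, M5 0.04, M6 0.086.
By Bayes' rule, posterior ∝ prior × likelihood:
  M2: 0.21 × 0.1475 = 0.030975
  M4: 0.1 × 0.05 = 0.005
  M5: 0.38 × 0.04 = 0.0152
  M6: 0.31 × 0.086 = 0.02666
Sum = 0.077835.
Largest term belongs to M2, so M2 is most probable.

M2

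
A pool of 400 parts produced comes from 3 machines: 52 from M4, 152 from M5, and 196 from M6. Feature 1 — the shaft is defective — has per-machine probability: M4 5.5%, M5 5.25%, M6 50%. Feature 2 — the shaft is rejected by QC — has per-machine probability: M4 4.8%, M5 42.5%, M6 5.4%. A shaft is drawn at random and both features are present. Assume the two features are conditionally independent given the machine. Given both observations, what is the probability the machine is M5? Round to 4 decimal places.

0.3845

By Bayes' rule, posterior ∝ prior × likelihood:
  M4: 0.13 × 0.055 × 0.048 = 0.0003432
  M5: 0.38 × 0.0525 × 0.425 = 0.00847875
  M6: 0.49 × 0.5 × 0.054 = 0.01323
Normalizing constant = 0.02205195.
P(M5 | evidence) = 0.00847875 / 0.02205195 ≈ 0.3845.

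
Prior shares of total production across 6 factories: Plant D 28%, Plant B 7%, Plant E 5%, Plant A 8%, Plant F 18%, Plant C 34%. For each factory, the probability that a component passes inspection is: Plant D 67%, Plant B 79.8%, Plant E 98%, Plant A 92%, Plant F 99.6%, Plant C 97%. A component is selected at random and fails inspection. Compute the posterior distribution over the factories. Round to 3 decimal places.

Plant D 0.740, Plant B 0.113, Plant E 0.008, Plant A 0.051, Plant F 0.006, Plant C 0.082

Taking complements, P(nonconforming | each) = Plant D 0.33, Plant B 0.202, Plant E 0.02, Plant A 0.08, Plant F 0.004, Plant C 0.03.
Prior × likelihood for each hypothesis:
  Plant D: 0.28 × 0.33 = 0.0924
  Plant B: 0.07 × 0.202 = 0.01414
  Plant E: 0.05 × 0.02 = 0.001
  Plant A: 0.08 × 0.08 = 0.0064
  Plant F: 0.18 × 0.004 = 0.00072
  Plant C: 0.34 × 0.03 = 0.0102
Sum = 0.12486.
P(Plant D | nonconforming) = 0.0924/0.12486 ≈ 0.740
P(Plant B | nonconforming) = 0.01414/0.12486 ≈ 0.113
P(Plant E | nonconforming) = 0.001/0.12486 ≈ 0.008
P(Plant A | nonconforming) = 0.0064/0.12486 ≈ 0.051
P(Plant F | nonconforming) = 0.00072/0.12486 ≈ 0.006
P(Plant C | nonconforming) = 0.0102/0.12486 ≈ 0.082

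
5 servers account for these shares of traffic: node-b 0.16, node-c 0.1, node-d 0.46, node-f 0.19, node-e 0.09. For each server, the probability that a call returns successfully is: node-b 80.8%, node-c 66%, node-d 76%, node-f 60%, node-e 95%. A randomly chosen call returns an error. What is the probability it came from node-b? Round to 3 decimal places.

0.120

Taking complements, P(error | each) = node-b 0.192, node-c 0.34, node-d 0.24, node-f 0.4, node-e 0.05.
By Bayes' rule, posterior ∝ prior × likelihood:
  node-b: 0.16 × 0.192 = 0.03072
  node-c: 0.1 × 0.34 = 0.034
  node-d: 0.46 × 0.24 = 0.1104
  node-f: 0.19 × 0.4 = 0.076
  node-e: 0.09 × 0.05 = 0.0045
Sum = 0.25562.
P(node-b | evidence) = 0.03072 / 0.25562 ≈ 0.120.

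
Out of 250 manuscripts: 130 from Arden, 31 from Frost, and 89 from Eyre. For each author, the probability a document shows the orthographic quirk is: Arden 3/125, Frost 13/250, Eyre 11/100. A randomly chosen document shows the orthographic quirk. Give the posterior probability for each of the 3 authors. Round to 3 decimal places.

Arden 0.215, Frost 0.111, Eyre 0.674

By Bayes' rule, posterior ∝ prior × likelihood:
  Arden: 0.52 × 0.024 = 0.01248
  Frost: 0.124 × 0.052 = 0.006448
  Eyre: 0.356 × 0.11 = 0.03916
Normalizing constant = 0.058088.
P(Arden | quirk) = 0.01248/0.058088 ≈ 0.215
P(Frost | quirk) = 0.006448/0.058088 ≈ 0.111
P(Eyre | quirk) = 0.03916/0.058088 ≈ 0.674
(Check: 0.215+0.111+0.674 = 1.000.)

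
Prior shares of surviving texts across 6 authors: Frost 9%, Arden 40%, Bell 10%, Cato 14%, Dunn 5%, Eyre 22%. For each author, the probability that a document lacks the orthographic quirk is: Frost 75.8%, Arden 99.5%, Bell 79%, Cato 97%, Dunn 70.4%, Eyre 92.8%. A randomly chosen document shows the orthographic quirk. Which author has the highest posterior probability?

Frost

Taking complements, P(quirk | each) = Frost 0.242, Arden 0.005, Bell 0.21, Cato 0.03, Dunn 0.296, Eyre 0.072.
By Bayes' rule, posterior ∝ prior × likelihood:
  Frost: 0.09 × 0.242 = 0.02178
  Arden: 0.4 × 0.005 = 0.002
  Bell: 0.1 × 0.21 = 0.021
  Cato: 0.14 × 0.03 = 0.0042
  Dunn: 0.05 × 0.296 = 0.0148
  Eyre: 0.22 × 0.072 = 0.01584
Total = 0.07962.
Largest term belongs to Frost, so Frost is most probable.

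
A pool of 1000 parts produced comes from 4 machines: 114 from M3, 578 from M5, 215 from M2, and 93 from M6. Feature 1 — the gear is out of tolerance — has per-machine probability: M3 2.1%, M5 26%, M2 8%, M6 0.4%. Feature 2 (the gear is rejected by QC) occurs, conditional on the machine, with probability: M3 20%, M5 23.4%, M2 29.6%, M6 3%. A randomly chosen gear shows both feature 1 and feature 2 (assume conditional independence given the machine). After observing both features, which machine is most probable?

Prior × likelihood for each hypothesis:
  M3: 0.114 × 0.021 × 0.2 = 0.0004788
  M5: 0.578 × 0.26 × 0.234 = 0.03516552
  M2: 0.215 × 0.08 × 0.296 = 0.0050912
  M6: 0.093 × 0.004 × 0.03 = 0.00001116
Sum = 0.04074668.
Largest term belongs to M5, so M5 is most probable.

M5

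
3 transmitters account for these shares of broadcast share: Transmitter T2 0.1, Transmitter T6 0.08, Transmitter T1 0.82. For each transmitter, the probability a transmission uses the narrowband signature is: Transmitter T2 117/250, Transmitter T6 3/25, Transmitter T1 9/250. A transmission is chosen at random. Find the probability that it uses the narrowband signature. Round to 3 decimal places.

Compute prior × likelihood for every hypothesis:
  Transmitter T2: 0.1 × 0.468 = 0.0468
  Transmitter T6: 0.08 × 0.12 = 0.0096
  Transmitter T1: 0.82 × 0.036 = 0.02952
P(narrowband) = 0.0468 + 0.0096 + 0.02952 = 0.08592 → 0.086.

0.086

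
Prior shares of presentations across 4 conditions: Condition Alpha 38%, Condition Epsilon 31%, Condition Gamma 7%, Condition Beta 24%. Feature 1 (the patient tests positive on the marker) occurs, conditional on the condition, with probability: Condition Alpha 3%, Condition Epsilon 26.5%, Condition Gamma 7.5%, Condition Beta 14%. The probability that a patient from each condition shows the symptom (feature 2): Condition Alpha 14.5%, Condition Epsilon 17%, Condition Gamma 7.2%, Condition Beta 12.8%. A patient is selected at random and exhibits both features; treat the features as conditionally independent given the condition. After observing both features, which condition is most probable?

Unnormalized posteriors (prior × likelihood):
  Condition Alpha: 0.38 × 0.03 × 0.145 = 0.001653
  Condition Epsilon: 0.31 × 0.265 × 0.17 = 0.0139655
  Condition Gamma: 0.07 × 0.075 × 0.072 = 0.000378
  Condition Beta: 0.24 × 0.14 × 0.128 = 0.0043008
Normalizing constant = 0.0202973.
Largest term belongs to Condition Epsilon, so Condition Epsilon is most probable.

Condition Epsilon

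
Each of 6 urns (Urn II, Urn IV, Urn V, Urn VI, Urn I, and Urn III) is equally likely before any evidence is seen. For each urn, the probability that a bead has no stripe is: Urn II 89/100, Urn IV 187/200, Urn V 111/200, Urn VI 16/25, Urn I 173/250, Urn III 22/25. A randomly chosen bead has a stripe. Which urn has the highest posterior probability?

Taking complements, P(striped | each) = Urn II 0.11, Urn IV 0.065, Urn V 0.445, Urn VI 0.36, Urn I 0.308, Urn III 0.12.
Since the prior is uniform, the posterior is proportional to the likelihood:
  Urn II: 0.11
  Urn IV: 0.065
  Urn V: 0.445
  Urn VI: 0.36
  Urn I: 0.308
  Urn III: 0.12
Sum = 1.408.
Largest term belongs to Urn V, so Urn V is most probable.

Urn V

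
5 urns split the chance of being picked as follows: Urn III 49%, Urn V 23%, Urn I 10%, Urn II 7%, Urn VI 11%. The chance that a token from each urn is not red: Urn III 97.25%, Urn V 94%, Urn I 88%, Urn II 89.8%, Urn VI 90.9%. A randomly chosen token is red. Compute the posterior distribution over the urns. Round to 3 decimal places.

Taking complements, P(red | each) = Urn III 0.0275, Urn V 0.06, Urn I 0.12, Urn II 0.102, Urn VI 0.091.
Compute prior × likelihood for every hypothesis:
  Urn III: 0.49 × 0.0275 = 0.013475
  Urn V: 0.23 × 0.06 = 0.0138
  Urn I: 0.1 × 0.12 = 0.012
  Urn II: 0.07 × 0.102 = 0.00714
  Urn VI: 0.11 × 0.091 = 0.01001
Normalizing constant = 0.056425.
P(Urn III | red) = 0.013475/0.056425 ≈ 0.239
P(Urn V | red) = 0.0138/0.056425 ≈ 0.245
P(Urn I | red) = 0.012/0.056425 ≈ 0.213
P(Urn II | red) = 0.00714/0.056425 ≈ 0.127
P(Urn VI | red) = 0.01001/0.056425 ≈ 0.177

Urn III 0.239, Urn V 0.245, Urn I 0.213, Urn II 0.127, Urn VI 0.177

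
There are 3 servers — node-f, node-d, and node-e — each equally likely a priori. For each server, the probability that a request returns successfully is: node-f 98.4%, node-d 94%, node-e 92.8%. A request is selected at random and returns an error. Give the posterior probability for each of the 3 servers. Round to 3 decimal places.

Taking complements, P(error | each) = node-f 0.016, node-d 0.06, node-e 0.072.
With a uniform prior (1/3 each), posterior ∝ likelihood:
  node-f: 0.016
  node-d: 0.06
  node-e: 0.072
Total = 0.148.
P(node-f | error) = 0.016/0.148 ≈ 0.108
P(node-d | error) = 0.06/0.148 ≈ 0.405
P(node-e | error) = 0.072/0.148 ≈ 0.486
(Check: 0.108+0.405+0.486 = 0.999.)

node-f 0.108, node-d 0.405, node-e 0.486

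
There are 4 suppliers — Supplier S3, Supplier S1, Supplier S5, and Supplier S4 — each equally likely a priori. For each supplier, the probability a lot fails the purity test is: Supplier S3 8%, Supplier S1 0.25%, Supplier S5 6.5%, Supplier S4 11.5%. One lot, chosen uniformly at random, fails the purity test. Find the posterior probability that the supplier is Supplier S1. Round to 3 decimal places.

0.010

With a uniform prior (1/4 each), posterior ∝ likelihood:
  Supplier S3: 0.08
  Supplier S1: 0.0025
  Supplier S5: 0.065
  Supplier S4: 0.115
Sum = 0.2625.
P(Supplier S1 | evidence) = 0.0025 / 0.2625 ≈ 0.010.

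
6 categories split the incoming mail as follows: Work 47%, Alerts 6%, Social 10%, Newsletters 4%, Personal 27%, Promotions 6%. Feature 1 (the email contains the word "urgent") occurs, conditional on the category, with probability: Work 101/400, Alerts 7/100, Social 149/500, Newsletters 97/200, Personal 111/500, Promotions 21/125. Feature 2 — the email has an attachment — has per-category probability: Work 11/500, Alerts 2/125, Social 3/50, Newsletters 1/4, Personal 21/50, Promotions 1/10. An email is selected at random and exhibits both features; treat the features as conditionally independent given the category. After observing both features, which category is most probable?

Compute prior × likelihood for every hypothesis:
  Work: 0.47 × 0.2525 × 0.022 = 0.00261085
  Alerts: 0.06 × 0.07 × 0.016 = 0.0000672
  Social: 0.1 × 0.298 × 0.06 = 0.001788
  Newsletters: 0.04 × 0.485 × 0.25 = 0.00485
  Personal: 0.27 × 0.222 × 0.42 = 0.0251748
  Promotions: 0.06 × 0.168 × 0.1 = 0.001008
Sum = 0.03549885.
Largest term belongs to Personal, so Personal is most probable.

Personal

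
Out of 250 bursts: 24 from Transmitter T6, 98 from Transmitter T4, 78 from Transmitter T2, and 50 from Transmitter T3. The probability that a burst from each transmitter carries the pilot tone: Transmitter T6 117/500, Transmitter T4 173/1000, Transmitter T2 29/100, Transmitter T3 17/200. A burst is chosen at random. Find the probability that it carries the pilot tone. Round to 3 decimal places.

0.198

Prior × likelihood for each hypothesis:
  Transmitter T6: 0.096 × 0.234 = 0.022464
  Transmitter T4: 0.392 × 0.173 = 0.067816
  Transmitter T2: 0.312 × 0.29 = 0.09048
  Transmitter T3: 0.2 × 0.085 = 0.017
P(pilot) = 0.022464 + 0.067816 + 0.09048 + 0.017 = 0.19776 → 0.198.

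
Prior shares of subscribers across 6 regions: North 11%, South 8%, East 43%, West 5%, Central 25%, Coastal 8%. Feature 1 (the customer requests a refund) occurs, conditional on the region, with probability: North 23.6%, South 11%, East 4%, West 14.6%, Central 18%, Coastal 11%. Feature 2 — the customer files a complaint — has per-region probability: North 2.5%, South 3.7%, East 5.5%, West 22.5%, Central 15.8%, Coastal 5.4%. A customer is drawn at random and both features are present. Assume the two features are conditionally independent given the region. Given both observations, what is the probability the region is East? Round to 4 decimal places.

0.0849

Compute prior × likelihood for every hypothesis:
  North: 0.11 × 0.236 × 0.025 = 0.000649
  South: 0.08 × 0.11 × 0.037 = 0.0003256
  East: 0.43 × 0.04 × 0.055 = 0.000946
  West: 0.05 × 0.146 × 0.225 = 0.0016425
  Central: 0.25 × 0.18 × 0.158 = 0.00711
  Coastal: 0.08 × 0.11 × 0.054 = 0.0004752
Total = 0.0111483.
P(East | evidence) = 0.000946 / 0.0111483 ≈ 0.0849.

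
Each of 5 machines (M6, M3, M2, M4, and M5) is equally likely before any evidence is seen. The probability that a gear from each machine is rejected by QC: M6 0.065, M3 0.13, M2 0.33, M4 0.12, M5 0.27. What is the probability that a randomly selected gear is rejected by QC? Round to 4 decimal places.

0.1830

Since the prior is uniform, the posterior is proportional to the likelihood:
  M6: 0.065
  M3: 0.13
  M2: 0.33
  M4: 0.12
  M5: 0.27
P(rejected) = (1/5) × (0.065 + 0.13 + 0.33 + 0.12 + 0.27) = 0.915/5 ≈ 0.1830.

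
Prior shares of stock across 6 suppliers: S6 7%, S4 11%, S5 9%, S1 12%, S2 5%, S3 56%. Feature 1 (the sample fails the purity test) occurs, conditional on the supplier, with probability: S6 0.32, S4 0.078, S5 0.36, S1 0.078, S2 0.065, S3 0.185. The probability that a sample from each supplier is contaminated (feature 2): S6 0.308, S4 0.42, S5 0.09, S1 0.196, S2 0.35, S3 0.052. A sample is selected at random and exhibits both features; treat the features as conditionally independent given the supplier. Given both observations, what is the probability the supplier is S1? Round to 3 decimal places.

0.084

Compute prior × likelihood for every hypothesis:
  S6: 0.07 × 0.32 × 0.308 = 0.0068992
  S4: 0.11 × 0.078 × 0.42 = 0.0036036
  S5: 0.09 × 0.36 × 0.09 = 0.002916
  S1: 0.12 × 0.078 × 0.196 = 0.00183456
  S2: 0.05 × 0.065 × 0.35 = 0.0011375
  S3: 0.56 × 0.185 × 0.052 = 0.0053872
Total = 0.02177806.
P(S1 | evidence) = 0.00183456 / 0.02177806 ≈ 0.084.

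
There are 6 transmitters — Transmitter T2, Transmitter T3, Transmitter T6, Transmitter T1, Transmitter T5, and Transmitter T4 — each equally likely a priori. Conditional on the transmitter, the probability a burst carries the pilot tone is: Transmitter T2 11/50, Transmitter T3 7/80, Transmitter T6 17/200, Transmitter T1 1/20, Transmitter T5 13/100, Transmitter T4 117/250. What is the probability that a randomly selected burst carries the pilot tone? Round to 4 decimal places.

With a uniform prior (1/6 each), posterior ∝ likelihood:
  Transmitter T2: 0.22
  Transmitter T3: 0.0875
  Transmitter T6: 0.085
  Transmitter T1: 0.05
  Transmitter T5: 0.13
  Transmitter T4: 0.468
P(pilot) = (1/6) × (0.22 + 0.0875 + 0.085 + 0.05 + 0.13 + 0.468) = 1.0405/6 ≈ 0.1734.

0.1734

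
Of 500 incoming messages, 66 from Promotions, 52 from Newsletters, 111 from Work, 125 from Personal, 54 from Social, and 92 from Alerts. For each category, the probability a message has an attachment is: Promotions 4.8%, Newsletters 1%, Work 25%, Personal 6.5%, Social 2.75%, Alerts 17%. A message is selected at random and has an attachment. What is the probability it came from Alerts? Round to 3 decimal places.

By Bayes' rule, posterior ∝ prior × likelihood:
  Promotions: 0.132 × 0.048 = 0.006336
  Newsletters: 0.104 × 0.01 = 0.00104
  Work: 0.222 × 0.25 = 0.0555
  Personal: 0.25 × 0.065 = 0.01625
  Social: 0.108 × 0.0275 = 0.00297
  Alerts: 0.184 × 0.17 = 0.03128
Total = 0.113376.
P(Alerts | evidence) = 0.03128 / 0.113376 ≈ 0.276.

0.276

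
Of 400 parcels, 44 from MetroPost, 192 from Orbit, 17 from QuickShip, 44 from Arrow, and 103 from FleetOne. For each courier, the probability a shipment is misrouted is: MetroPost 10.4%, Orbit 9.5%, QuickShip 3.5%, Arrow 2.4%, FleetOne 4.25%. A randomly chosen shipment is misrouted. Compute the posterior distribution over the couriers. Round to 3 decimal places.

MetroPost 0.159, Orbit 0.632, QuickShip 0.021, Arrow 0.037, FleetOne 0.152

Compute prior × likelihood for every hypothesis:
  MetroPost: 0.11 × 0.104 = 0.01144
  Orbit: 0.48 × 0.095 = 0.0456
  QuickShip: 0.0425 × 0.035 = 0.0014875
  Arrow: 0.11 × 0.024 = 0.00264
  FleetOne: 0.2575 × 0.0425 = 0.01094375
Sum = 0.07211125.
P(MetroPost | misrouted) = 0.01144/0.07211125 ≈ 0.159
P(Orbit | misrouted) = 0.0456/0.07211125 ≈ 0.632
P(QuickShip | misrouted) = 0.0014875/0.07211125 ≈ 0.021
P(Arrow | misrouted) = 0.00264/0.07211125 ≈ 0.037
P(FleetOne | misrouted) = 0.01094375/0.07211125 ≈ 0.152
(Check: 0.159+0.632+0.021+0.037+0.152 = 1.001.)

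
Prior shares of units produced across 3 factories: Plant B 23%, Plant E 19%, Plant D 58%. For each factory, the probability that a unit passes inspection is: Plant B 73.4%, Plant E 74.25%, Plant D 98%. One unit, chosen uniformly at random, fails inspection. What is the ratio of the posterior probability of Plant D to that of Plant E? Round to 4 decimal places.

0.2371

Taking complements, P(nonconforming | each) = Plant B 0.266, Plant E 0.2575, Plant D 0.02.
Unnormalized posteriors (prior × likelihood):
  Plant B: 0.23 × 0.266 = 0.06118
  Plant E: 0.19 × 0.2575 = 0.048925
  Plant D: 0.58 × 0.02 = 0.0116
Normalizing constant = 0.121705.
The ratio is 0.0116 / 0.048925 (the normalizer cancels) = 0.2371.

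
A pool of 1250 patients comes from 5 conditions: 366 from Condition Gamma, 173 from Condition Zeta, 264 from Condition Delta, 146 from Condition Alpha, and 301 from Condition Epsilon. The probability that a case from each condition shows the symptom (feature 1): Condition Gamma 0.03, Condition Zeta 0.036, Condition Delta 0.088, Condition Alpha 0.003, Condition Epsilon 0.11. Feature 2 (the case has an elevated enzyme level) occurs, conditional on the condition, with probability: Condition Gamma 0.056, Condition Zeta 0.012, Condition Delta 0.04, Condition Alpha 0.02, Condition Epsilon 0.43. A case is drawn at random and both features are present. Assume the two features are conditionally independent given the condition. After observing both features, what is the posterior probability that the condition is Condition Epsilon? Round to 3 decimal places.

0.897

By Bayes' rule, posterior ∝ prior × likelihood:
  Condition Gamma: 0.2928 × 0.03 × 0.056 = 0.000491904
  Condition Zeta: 0.1384 × 0.036 × 0.012 = 0.0000597888
  Condition Delta: 0.2112 × 0.088 × 0.04 = 0.000743424
  Condition Alpha: 0.1168 × 0.003 × 0.02 = 0.000007008
  Condition Epsilon: 0.2408 × 0.11 × 0.43 = 0.01138984
Sum = 0.0126919648.
P(Condition Epsilon | evidence) = 0.01138984 / 0.0126919648 ≈ 0.897.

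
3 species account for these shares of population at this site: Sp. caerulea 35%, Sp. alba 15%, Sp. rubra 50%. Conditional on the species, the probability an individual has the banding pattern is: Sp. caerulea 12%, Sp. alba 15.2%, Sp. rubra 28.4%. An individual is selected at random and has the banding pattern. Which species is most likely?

By Bayes' rule, posterior ∝ prior × likelihood:
  Sp. caerulea: 0.35 × 0.12 = 0.042
  Sp. alba: 0.15 × 0.152 = 0.0228
  Sp. rubra: 0.5 × 0.284 = 0.142
Total = 0.2068.
Largest term belongs to Sp. rubra, so Sp. rubra is most probable.

Sp. rubra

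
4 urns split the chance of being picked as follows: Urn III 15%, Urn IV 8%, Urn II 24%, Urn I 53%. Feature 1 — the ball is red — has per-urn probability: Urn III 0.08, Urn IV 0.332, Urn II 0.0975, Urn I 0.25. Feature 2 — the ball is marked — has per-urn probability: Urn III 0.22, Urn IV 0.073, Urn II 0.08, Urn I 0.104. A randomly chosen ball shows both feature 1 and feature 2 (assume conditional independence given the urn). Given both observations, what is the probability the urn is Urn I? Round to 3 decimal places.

0.681

Prior × likelihood for each hypothesis:
  Urn III: 0.15 × 0.08 × 0.22 = 0.00264
  Urn IV: 0.08 × 0.332 × 0.073 = 0.00193888
  Urn II: 0.24 × 0.0975 × 0.08 = 0.001872
  Urn I: 0.53 × 0.25 × 0.104 = 0.01378
Sum = 0.02023088.
P(Urn I | evidence) = 0.01378 / 0.02023088 ≈ 0.681.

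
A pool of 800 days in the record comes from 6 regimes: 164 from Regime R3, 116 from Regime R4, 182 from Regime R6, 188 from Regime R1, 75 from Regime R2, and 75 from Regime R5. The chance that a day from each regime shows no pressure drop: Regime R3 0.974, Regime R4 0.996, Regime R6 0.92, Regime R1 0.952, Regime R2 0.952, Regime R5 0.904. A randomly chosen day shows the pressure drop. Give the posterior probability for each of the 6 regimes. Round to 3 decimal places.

Regime R3 0.109, Regime R4 0.012, Regime R6 0.372, Regime R1 0.231, Regime R2 0.092, Regime R5 0.184

Taking complements, P(drop | each) = Regime R3 0.026, Regime R4 0.004, Regime R6 0.08, Regime R1 0.048, Regime R2 0.048, Regime R5 0.096.
Unnormalized posteriors (prior × likelihood):
  Regime R3: 0.205 × 0.026 = 0.00533
  Regime R4: 0.145 × 0.004 = 0.00058
  Regime R6: 0.2275 × 0.08 = 0.0182
  Regime R1: 0.235 × 0.048 = 0.01128
  Regime R2: 0.09375 × 0.048 = 0.0045
  Regime R5: 0.09375 × 0.096 = 0.009
Total = 0.04889.
P(Regime R3 | drop) = 0.00533/0.04889 ≈ 0.109
P(Regime R4 | drop) = 0.00058/0.04889 ≈ 0.012
P(Regime R6 | drop) = 0.0182/0.04889 ≈ 0.372
P(Regime R1 | drop) = 0.01128/0.04889 ≈ 0.231
P(Regime R2 | drop) = 0.0045/0.04889 ≈ 0.092
P(Regime R5 | drop) = 0.009/0.04889 ≈ 0.184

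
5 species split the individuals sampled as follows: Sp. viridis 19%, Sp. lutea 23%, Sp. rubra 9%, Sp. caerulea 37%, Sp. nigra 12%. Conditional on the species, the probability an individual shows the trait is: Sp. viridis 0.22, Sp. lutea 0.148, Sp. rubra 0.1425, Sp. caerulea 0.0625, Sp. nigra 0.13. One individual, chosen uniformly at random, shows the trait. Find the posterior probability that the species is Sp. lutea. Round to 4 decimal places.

By Bayes' rule, posterior ∝ prior × likelihood:
  Sp. viridis: 0.19 × 0.22 = 0.0418
  Sp. lutea: 0.23 × 0.148 = 0.03404
  Sp. rubra: 0.09 × 0.1425 = 0.012825
  Sp. caerulea: 0.37 × 0.0625 = 0.023125
  Sp. nigra: 0.12 × 0.13 = 0.0156
Total = 0.12739.
P(Sp. lutea | evidence) = 0.03404 / 0.12739 ≈ 0.2672.

0.2672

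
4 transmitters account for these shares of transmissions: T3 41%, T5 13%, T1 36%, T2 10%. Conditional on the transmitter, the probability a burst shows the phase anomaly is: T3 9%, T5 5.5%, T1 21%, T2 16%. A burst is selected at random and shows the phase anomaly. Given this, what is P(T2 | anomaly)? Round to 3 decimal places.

0.118

Prior × likelihood for each hypothesis:
  T3: 0.41 × 0.09 = 0.0369
  T5: 0.13 × 0.055 = 0.00715
  T1: 0.36 × 0.21 = 0.0756
  T2: 0.1 × 0.16 = 0.016
Total = 0.13565.
P(T2 | evidence) = 0.016 / 0.13565 ≈ 0.118.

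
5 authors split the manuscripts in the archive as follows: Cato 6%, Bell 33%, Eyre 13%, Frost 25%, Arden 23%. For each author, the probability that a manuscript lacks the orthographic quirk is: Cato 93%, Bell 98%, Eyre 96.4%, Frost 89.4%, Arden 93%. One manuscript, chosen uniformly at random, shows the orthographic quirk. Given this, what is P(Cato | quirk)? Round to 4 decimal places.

0.0723

Taking complements, P(quirk | each) = Cato 0.07, Bell 0.02, Eyre 0.036, Frost 0.106, Arden 0.07.
Unnormalized posteriors (prior × likelihood):
  Cato: 0.06 × 0.07 = 0.0042
  Bell: 0.33 × 0.02 = 0.0066
  Eyre: 0.13 × 0.036 = 0.00468
  Frost: 0.25 × 0.106 = 0.0265
  Arden: 0.23 × 0.07 = 0.0161
Total = 0.05808.
P(Cato | evidence) = 0.0042 / 0.05808 ≈ 0.0723.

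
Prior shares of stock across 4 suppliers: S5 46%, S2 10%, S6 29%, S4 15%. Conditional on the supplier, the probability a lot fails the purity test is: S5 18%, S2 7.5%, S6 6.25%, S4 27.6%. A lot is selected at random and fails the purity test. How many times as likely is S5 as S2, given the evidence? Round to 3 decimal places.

Prior × likelihood for each hypothesis:
  S5: 0.46 × 0.18 = 0.0828
  S2: 0.1 × 0.075 = 0.0075
  S6: 0.29 × 0.0625 = 0.018125
  S4: 0.15 × 0.276 = 0.0414
Normalizing constant = 0.149825.
The ratio is 0.0828 / 0.0075 (the normalizer cancels) = 11.040.

11.040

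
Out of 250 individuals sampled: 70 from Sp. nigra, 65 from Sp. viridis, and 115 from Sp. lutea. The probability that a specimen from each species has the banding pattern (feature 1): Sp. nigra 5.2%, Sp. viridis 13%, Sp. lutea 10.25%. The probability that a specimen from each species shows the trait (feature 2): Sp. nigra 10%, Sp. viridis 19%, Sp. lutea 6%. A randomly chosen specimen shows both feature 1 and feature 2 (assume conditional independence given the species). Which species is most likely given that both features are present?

Prior × likelihood for each hypothesis:
  Sp. nigra: 0.28 × 0.052 × 0.1 = 0.001456
  Sp. viridis: 0.26 × 0.13 × 0.19 = 0.006422
  Sp. lutea: 0.46 × 0.1025 × 0.06 = 0.002829
Total = 0.010707.
Largest term belongs to Sp. viridis, so Sp. viridis is most probable.

Sp. viridis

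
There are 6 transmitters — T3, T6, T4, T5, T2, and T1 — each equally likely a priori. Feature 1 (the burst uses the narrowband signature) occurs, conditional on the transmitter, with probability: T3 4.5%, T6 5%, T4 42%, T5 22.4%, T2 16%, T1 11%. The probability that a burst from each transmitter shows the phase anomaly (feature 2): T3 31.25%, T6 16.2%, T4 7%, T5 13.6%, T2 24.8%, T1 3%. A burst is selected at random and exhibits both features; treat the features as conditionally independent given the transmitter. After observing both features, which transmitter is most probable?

With a uniform prior (1/6 each), posterior ∝ likelihood:
  T3: 0.045 × 0.3125 = 0.0140625
  T6: 0.05 × 0.162 = 0.0081
  T4: 0.42 × 0.07 = 0.0294
  T5: 0.224 × 0.136 = 0.030464
  T2: 0.16 × 0.248 = 0.03968
  T1: 0.11 × 0.03 = 0.0033
Total = 0.1250065.
Largest term belongs to T2, so T2 is most probable.

T2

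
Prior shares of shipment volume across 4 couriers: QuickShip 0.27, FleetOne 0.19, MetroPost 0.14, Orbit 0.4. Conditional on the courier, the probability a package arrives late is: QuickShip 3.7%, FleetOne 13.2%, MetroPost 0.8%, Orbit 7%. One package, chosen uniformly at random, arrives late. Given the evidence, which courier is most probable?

Orbit

Unnormalized posteriors (prior × likelihood):
  QuickShip: 0.27 × 0.037 = 0.00999
  FleetOne: 0.19 × 0.132 = 0.02508
  MetroPost: 0.14 × 0.008 = 0.00112
  Orbit: 0.4 × 0.07 = 0.028
Normalizing constant = 0.06419.
Largest term belongs to Orbit, so Orbit is most probable.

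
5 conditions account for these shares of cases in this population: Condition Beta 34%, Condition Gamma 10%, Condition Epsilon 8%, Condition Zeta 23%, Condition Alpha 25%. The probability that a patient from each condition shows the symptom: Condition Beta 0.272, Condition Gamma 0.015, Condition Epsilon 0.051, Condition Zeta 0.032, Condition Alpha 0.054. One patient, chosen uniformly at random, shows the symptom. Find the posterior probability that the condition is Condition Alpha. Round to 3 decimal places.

0.114

By Bayes' rule, posterior ∝ prior × likelihood:
  Condition Beta: 0.34 × 0.272 = 0.09248
  Condition Gamma: 0.1 × 0.015 = 0.0015
  Condition Epsilon: 0.08 × 0.051 = 0.00408
  Condition Zeta: 0.23 × 0.032 = 0.00736
  Condition Alpha: 0.25 × 0.054 = 0.0135
Sum = 0.11892.
P(Condition Alpha | evidence) = 0.0135 / 0.11892 ≈ 0.114.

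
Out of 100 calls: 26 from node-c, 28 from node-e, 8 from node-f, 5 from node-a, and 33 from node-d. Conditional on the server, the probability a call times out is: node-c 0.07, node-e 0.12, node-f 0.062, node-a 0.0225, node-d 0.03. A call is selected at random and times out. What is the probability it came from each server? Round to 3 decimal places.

Prior × likelihood for each hypothesis:
  node-c: 0.26 × 0.07 = 0.0182
  node-e: 0.28 × 0.12 = 0.0336
  node-f: 0.08 × 0.062 = 0.00496
  node-a: 0.05 × 0.0225 = 0.001125
  node-d: 0.33 × 0.03 = 0.0099
Sum = 0.067785.
P(node-c | timeout) = 0.0182/0.067785 ≈ 0.268
P(node-e | timeout) = 0.0336/0.067785 ≈ 0.496
P(node-f | timeout) = 0.00496/0.067785 ≈ 0.073
P(node-a | timeout) = 0.001125/0.067785 ≈ 0.017
P(node-d | timeout) = 0.0099/0.067785 ≈ 0.146

node-c 0.268, node-e 0.496, node-f 0.073, node-a 0.017, node-d 0.146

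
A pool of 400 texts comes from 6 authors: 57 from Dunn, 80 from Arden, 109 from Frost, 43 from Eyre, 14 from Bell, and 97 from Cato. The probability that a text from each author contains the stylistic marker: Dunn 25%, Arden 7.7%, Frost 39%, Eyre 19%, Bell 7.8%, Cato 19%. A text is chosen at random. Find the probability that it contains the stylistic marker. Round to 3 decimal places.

0.227

Compute prior × likelihood for every hypothesis:
  Dunn: 0.1425 × 0.25 = 0.035625
  Arden: 0.2 × 0.077 = 0.0154
  Frost: 0.2725 × 0.39 = 0.106275
  Eyre: 0.1075 × 0.19 = 0.020425
  Bell: 0.035 × 0.078 = 0.00273
  Cato: 0.2425 × 0.19 = 0.046075
P(marker) = 0.035625 + 0.0154 + 0.106275 + 0.020425 + 0.00273 + 0.046075 = 0.22653 → 0.227.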